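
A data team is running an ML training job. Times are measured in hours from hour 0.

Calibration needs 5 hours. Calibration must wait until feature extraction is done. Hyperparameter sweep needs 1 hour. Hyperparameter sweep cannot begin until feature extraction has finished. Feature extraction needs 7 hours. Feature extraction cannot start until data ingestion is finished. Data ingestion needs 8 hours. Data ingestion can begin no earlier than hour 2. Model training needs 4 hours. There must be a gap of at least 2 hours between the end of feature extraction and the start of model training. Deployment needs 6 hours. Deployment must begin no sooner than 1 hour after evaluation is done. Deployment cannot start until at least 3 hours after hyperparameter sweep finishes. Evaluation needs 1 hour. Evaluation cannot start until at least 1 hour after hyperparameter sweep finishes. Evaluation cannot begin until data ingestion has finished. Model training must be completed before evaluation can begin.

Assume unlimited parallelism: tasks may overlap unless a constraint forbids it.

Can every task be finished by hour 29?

No

After its own release at hour 2, data ingestion can start at hour 2 and finishes at hour 10.
Feature extraction cannot begin until data ingestion (finishes hour 10). It runs from hour 10 to 10 + 7 = hour 17.
Calibration cannot begin until feature extraction (finishes hour 17). It runs from hour 17 to 17 + 5 = hour 22.
Model training cannot begin until feature extraction (finishes hour 17, plus 2-hour gap → hour 19). It runs from hour 19 to 19 + 4 = hour 23.
Hyperparameter sweep waits on feature extraction (finishes hour 17), so it starts at hour 17 and finishes at 17 + 1 = hour 18.
For evaluation: hyperparameter sweep (finishes hour 18, plus 1-hour gap → hour 19); data ingestion (finishes hour 10); model training (finishes hour 23). Taking the maximum gives a start of hour 23, and it finishes at 23 + 1 = hour 24.
Deployment cannot start until evaluation (finishes hour 24, plus 1-hour gap → hour 25); hyperparameter sweep (finishes hour 18, plus 3-hour gap → hour 21). The controlling bound is hour 25, so deployment finishes at 25 + 6 = hour 31.
The earliest everything can be done is hour 31, which is after the deadline of 29, so it is not possible.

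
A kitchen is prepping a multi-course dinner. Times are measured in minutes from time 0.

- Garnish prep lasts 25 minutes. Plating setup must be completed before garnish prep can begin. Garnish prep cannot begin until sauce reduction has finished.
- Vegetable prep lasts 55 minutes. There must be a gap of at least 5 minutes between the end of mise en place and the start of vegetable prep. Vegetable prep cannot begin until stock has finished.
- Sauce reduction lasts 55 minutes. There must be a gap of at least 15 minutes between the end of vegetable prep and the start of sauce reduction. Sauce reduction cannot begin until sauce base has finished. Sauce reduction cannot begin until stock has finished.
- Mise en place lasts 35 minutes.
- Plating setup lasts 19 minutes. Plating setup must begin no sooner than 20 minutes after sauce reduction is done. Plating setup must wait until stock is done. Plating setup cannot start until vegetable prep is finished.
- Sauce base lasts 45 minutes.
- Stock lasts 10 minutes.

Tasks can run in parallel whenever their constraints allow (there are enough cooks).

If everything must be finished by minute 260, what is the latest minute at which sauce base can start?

Garnish prep must finish by minute 260; it takes 25 minutes, so it must start by 260 − 25 = minute 235.
Plating setup must finish before garnish prep (must start by minute 235). With a 19-minute duration, plating setup must start by 235 − 19 = minute 216.
Sauce reduction has several dependents: plating setup (must start by minute 216, minus 20-minute gap → minute 196); garnish prep (must start by minute 235). The earliest of those limits is minute 196, so sauce reduction must start by 196 − 55 = minute 141.
Since sauce reduction (must start by minute 141) depends on it, sauce base must finish by minute 141. Backing off its 45-minute duration gives a latest start of minute 96.

96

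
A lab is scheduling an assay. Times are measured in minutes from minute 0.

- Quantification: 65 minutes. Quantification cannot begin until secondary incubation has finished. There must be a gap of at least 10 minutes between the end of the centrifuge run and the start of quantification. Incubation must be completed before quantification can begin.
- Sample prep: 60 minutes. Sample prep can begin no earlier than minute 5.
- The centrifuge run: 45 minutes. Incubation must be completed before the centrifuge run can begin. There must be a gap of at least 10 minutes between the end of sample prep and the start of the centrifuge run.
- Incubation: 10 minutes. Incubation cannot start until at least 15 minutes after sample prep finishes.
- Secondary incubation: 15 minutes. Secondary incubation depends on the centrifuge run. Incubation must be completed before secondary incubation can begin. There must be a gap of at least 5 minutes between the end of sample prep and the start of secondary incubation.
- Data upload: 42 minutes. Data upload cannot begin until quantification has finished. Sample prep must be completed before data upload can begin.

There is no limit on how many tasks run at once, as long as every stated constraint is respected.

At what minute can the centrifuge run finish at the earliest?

After its own release at minute 5, sample prep can start at minute 5 and finishes at minute 65.
Incubation cannot begin until sample prep (finishes minute 65, plus 15-minute gap → minute 80). It runs from minute 80 to 80 + 10 = minute 90.
The centrifuge run cannot start until incubation (finishes minute 90); sample prep (finishes minute 65, plus 10-minute gap → minute 75). The controlling bound is minute 90, so the centrifuge run finishes at 90 + 45 = minute 135.

135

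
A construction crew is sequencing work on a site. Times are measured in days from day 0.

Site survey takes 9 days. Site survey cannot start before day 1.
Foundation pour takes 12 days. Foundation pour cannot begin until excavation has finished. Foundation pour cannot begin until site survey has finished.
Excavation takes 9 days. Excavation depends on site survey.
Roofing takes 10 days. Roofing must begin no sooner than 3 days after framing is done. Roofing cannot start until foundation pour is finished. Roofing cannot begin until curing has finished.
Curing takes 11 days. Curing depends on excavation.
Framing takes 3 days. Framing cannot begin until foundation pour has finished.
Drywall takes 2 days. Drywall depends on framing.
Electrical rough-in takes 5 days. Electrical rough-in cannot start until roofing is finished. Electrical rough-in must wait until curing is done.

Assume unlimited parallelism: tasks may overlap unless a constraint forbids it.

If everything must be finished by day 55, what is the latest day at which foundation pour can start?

To finish by day 55, electrical rough-in (duration 5) must start no later than day 50.
Roofing must finish before electrical rough-in (must start by day 50). With a 10-day duration, roofing must start by 50 − 10 = day 40.
Drywall has no dependents, so it just needs to finish by day 55. Starting by 55 − 2 = day 53 achieves that.
For framing: roofing (must start by day 40, minus 3-day gap → day 37); drywall (must start by day 53). The most restrictive is day 37; with a 3-day duration, framing must start by day 34.
For foundation pour: framing (must start by day 34); roofing (must start by day 40). The most restrictive is day 34; with a 12-day duration, foundation pour must start by day 22.

22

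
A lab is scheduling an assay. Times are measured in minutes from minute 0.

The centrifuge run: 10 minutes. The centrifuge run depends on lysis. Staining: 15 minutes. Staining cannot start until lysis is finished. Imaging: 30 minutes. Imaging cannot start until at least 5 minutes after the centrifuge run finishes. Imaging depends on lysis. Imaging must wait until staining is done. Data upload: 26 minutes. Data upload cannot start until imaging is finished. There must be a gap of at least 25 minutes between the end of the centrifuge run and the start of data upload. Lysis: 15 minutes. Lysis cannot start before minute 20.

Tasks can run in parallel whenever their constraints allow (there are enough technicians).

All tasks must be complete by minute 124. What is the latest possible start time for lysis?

To finish by minute 124, data upload (duration 26) must start no later than minute 98.
Imaging feeds into data upload (must start by minute 98); so imaging must finish by minute 98 and therefore start by minute 68.
The centrifuge run feeds imaging (must start by minute 68, minus 5-minute gap → minute 63); data upload (must start by minute 98, minus 25-minute gap → minute 73). Taking the minimum, the centrifuge run must finish by minute 63 and start by 63 − 10 = minute 53.
Staining must finish before imaging (must start by minute 68). With a 15-minute duration, staining must start by 68 − 15 = minute 53.
Lysis feeds the centrifuge run (must start by minute 53); staining (must start by minute 53); imaging (must start by minute 68). Taking the minimum, lysis must finish by minute 53 and start by 53 − 15 = minute 38.

38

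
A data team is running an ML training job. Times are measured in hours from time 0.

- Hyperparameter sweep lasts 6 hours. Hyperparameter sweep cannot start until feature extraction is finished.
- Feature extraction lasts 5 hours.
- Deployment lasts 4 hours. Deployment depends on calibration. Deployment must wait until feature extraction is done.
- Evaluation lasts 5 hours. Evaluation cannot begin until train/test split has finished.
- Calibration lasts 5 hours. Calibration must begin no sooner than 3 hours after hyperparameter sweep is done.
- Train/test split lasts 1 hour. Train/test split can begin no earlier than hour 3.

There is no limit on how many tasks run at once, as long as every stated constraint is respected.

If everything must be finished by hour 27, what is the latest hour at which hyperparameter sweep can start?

Deployment must finish by hour 27; it takes 4 hours, so it must start by 27 − 4 = hour 23.
Calibration feeds into deployment (must start by hour 23); so calibration must finish by hour 23 and therefore start by hour 18.
Hyperparameter sweep feeds into calibration (must start by hour 18, minus 3-hour gap → hour 15); so hyperparameter sweep must finish by hour 15 and therefore start by hour 9.

9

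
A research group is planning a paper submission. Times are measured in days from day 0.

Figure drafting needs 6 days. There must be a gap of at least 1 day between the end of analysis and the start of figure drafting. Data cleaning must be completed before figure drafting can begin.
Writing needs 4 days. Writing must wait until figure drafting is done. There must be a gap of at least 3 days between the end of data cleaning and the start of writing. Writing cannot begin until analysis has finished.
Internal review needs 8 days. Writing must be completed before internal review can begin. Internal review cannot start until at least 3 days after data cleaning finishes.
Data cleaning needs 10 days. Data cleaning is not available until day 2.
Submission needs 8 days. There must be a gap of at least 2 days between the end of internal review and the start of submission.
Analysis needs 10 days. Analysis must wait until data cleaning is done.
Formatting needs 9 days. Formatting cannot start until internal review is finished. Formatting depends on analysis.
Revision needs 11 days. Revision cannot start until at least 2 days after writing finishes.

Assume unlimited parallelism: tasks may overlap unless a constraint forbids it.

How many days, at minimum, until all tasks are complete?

Data cleaning cannot begin until its own release at day 2. It runs from day 2 to 2 + 10 = day 12.
Analysis waits on data cleaning (finishes day 12), so it starts at day 12 and finishes at 12 + 10 = day 22.
For figure drafting: analysis (finishes day 22, plus 1-day gap → day 23); data cleaning (finishes day 12). Taking the maximum gives a start of day 23, and it finishes at 23 + 6 = day 29.
Writing needs all of figure drafting (finishes day 29); data cleaning (finishes day 12, plus 3-day gap → day 15); analysis (finishes day 22). That puts its earliest start at day 29; it finishes at 29 + 4 = day 33.
Revision waits on writing (finishes day 33, plus 2-day gap → day 35), so it starts at day 35 and finishes at 35 + 11 = day 46.
For internal review: writing (finishes day 33); data cleaning (finishes day 12, plus 3-day gap → day 15). Taking the maximum gives a start of day 33, and it finishes at 33 + 8 = day 41.
Submission cannot begin until internal review (finishes day 41, plus 2-day gap → day 43). It runs from day 43 to 43 + 8 = day 51.
Formatting cannot start until internal review (finishes day 41); analysis (finishes day 22). The controlling bound is day 41, so formatting finishes at 41 + 9 = day 50.
All tasks are finished once the last one completes. Finish times: Data cleaning at 12, Analysis at 22, Figure drafting at 29, Writing at 33, Internal review at 41, Revision at 46, Formatting at 50, Submission at 51. The latest is day 51.

51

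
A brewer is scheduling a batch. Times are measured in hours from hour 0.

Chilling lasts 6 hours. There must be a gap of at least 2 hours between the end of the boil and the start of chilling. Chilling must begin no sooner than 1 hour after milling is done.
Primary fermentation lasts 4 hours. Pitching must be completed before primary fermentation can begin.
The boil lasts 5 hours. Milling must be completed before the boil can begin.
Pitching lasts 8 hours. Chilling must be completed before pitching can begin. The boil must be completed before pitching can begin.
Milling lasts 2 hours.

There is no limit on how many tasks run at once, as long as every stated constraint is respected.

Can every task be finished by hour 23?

No

Milling has no prerequisites, so it starts at hour 0 and finishes at hour 2.
The boil cannot begin until milling (finishes hour 2). It runs from hour 2 to 2 + 5 = hour 7.
Chilling needs all of the boil (finishes hour 7, plus 2-hour gap → hour 9); milling (finishes hour 2, plus 1-hour gap → hour 3). That puts its earliest start at hour 9; it finishes at 9 + 6 = hour 15.
Pitching needs all of chilling (finishes hour 15); the boil (finishes hour 7). That puts its earliest start at hour 15; it finishes at 15 + 8 = hour 23.
Primary fermentation cannot begin until pitching (finishes hour 23). It runs from hour 23 to 23 + 4 = hour 27.
The earliest everything can be done is hour 27, which is after the deadline of 23, so it is not possible.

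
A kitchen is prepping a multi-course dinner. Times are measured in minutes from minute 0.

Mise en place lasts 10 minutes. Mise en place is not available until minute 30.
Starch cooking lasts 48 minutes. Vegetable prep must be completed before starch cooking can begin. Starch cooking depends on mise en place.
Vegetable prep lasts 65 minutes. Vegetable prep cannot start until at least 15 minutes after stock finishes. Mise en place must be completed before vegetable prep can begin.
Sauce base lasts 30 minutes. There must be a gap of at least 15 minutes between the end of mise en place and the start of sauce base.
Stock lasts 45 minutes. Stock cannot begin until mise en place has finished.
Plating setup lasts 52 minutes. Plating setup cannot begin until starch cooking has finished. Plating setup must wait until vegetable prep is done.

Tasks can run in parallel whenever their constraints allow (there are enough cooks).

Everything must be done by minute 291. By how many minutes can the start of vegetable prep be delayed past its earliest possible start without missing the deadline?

26

Mise en place cannot begin until its own release at minute 30. It runs from minute 30 to 30 + 10 = minute 40.
Stock waits on mise en place (finishes minute 40), so it starts at minute 40 and finishes at 40 + 45 = minute 85.
Vegetable prep has to wait for stock (finishes minute 85, plus 15-minute gap → minute 100); mise en place (finishes minute 40). The latest of these is minute 100, so vegetable prep runs minute 100 to 100 + 65 = minute 165.

Working backward from the deadline:
Nothing follows plating setup; the deadline of minute 291 is its only limit. It must start by 291 − 52 = minute 239.
Since plating setup (must start by minute 239) depends on it, starch cooking must finish by minute 239. Backing off its 48-minute duration gives a latest start of minute 191.
Vegetable prep feeds starch cooking (must start by minute 191); plating setup (must start by minute 239). Taking the minimum, vegetable prep must finish by minute 191 and start by 191 − 65 = minute 126.
So vegetable prep can start as early as minute 100 and as late as minute 126, giving 126 − 100 = 26 minutes of slack.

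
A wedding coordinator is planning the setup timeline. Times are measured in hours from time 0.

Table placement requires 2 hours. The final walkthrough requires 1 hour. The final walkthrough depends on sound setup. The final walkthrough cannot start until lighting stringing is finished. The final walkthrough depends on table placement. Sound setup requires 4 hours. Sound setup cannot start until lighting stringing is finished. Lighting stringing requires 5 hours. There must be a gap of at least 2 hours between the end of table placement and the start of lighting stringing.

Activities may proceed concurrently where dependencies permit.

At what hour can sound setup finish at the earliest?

Table placement can start immediately at hour 0; it finishes at hour 2.
After table placement (finishes hour 2, plus 2-hour gap → hour 4), lighting stringing can start at hour 4 and finishes at hour 9.
Sound setup waits on lighting stringing (finishes hour 9), so it starts at hour 9 and finishes at 9 + 4 = hour 13.

13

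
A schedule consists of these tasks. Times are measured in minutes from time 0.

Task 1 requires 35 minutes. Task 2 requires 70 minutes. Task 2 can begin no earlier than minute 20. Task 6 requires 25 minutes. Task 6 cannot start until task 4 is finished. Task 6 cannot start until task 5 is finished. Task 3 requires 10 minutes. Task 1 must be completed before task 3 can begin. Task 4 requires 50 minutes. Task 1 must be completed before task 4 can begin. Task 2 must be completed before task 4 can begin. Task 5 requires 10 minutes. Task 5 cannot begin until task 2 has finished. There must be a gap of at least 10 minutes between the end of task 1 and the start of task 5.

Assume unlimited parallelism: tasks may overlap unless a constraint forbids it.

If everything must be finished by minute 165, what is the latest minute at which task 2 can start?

To finish by minute 165, task 6 (duration 25) must start no later than minute 140.
Since task 6 (must start by minute 140) depends on it, task 4 must finish by minute 140. Backing off its 50-minute duration gives a latest start of minute 90.
Task 5 must finish before task 6 (must start by minute 140). With a 10-minute duration, task 5 must start by 140 − 10 = minute 130.
Task 2 feeds task 4 (must start by minute 90); task 5 (must start by minute 130). Taking the minimum, task 2 must finish by minute 90 and start by 90 − 70 = minute 20.

20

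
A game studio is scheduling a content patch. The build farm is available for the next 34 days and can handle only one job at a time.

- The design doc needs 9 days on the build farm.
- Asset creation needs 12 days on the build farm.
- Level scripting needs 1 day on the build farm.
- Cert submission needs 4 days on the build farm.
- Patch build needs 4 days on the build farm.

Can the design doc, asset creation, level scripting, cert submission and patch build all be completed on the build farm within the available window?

Running back to back, the jobs need 9 + 12 + 1 + 4 + 4 = 30 days on the build farm.
Since 30 ≤ 34, they fit within the window.

Yes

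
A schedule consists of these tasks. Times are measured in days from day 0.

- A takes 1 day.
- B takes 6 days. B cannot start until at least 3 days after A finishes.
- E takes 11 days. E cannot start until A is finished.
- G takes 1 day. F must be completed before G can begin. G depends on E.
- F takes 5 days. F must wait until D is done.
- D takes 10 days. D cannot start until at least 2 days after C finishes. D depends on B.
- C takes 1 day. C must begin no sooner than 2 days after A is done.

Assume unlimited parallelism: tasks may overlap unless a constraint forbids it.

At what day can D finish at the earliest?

A can start immediately at day 0; it finishes at day 1.
C waits on A (finishes day 1, plus 2-day gap → day 3), so it starts at day 3 and finishes at 3 + 1 = day 4.
B waits on A (finishes day 1, plus 3-day gap → day 4), so it starts at day 4 and finishes at 4 + 6 = day 10.
D has to wait for C (finishes day 4, plus 2-day gap → day 6); B (finishes day 10). The latest of these is day 10, so D runs day 10 to 10 + 10 = day 20.

20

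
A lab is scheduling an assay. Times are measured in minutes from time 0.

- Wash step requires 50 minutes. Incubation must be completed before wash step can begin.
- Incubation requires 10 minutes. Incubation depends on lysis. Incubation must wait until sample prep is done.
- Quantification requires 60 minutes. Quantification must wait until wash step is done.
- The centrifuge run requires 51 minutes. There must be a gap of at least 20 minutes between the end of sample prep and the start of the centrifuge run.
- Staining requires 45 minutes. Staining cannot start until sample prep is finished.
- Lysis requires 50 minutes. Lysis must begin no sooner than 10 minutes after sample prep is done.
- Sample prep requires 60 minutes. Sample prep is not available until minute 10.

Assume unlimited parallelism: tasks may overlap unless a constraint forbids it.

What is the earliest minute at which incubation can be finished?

Sample prep cannot begin until its own release at minute 10. It runs from minute 10 to 10 + 60 = minute 70.
Lysis waits on sample prep (finishes minute 70, plus 10-minute gap → minute 80), so it starts at minute 80 and finishes at 80 + 50 = minute 130.
Incubation cannot start until lysis (finishes minute 130); sample prep (finishes minute 70). The controlling bound is minute 130, so incubation finishes at 130 + 10 = minute 140.

140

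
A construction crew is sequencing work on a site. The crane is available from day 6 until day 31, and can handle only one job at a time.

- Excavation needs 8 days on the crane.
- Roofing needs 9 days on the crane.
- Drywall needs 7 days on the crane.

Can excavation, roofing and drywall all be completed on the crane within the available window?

Yes

The crane window is 31 − 6 = 25 days.
Running back to back, the jobs need 8 + 9 + 7 = 24 days on the crane.
Since 24 ≤ 25, they fit within the window.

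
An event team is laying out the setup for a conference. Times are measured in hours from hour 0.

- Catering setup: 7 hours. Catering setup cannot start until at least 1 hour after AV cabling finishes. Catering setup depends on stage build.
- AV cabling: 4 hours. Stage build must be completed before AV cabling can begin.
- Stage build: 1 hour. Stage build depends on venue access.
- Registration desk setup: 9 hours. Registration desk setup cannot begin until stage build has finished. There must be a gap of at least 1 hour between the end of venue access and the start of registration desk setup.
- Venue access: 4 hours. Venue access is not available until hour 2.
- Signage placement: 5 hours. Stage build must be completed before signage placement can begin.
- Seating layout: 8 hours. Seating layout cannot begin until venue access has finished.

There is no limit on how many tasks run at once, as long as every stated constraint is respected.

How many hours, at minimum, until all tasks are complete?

Venue access cannot begin until its own release at hour 2. It runs from hour 2 to 2 + 4 = hour 6.
Seating layout cannot begin until venue access (finishes hour 6). It runs from hour 6 to 6 + 8 = hour 14.
After venue access (finishes hour 6), stage build can start at hour 6 and finishes at hour 7.
After stage build (finishes hour 7), signage placement can start at hour 7 and finishes at hour 12.
Registration desk setup has to wait for stage build (finishes hour 7); venue access (finishes hour 6, plus 1-hour gap → hour 7). The latest of these is hour 7, so registration desk setup runs hour 7 to 7 + 9 = hour 16.
AV cabling cannot begin until stage build (finishes hour 7). It runs from hour 7 to 7 + 4 = hour 11.
Catering setup has to wait for AV cabling (finishes hour 11, plus 1-hour gap → hour 12); stage build (finishes hour 7). The latest of these is hour 12, so catering setup runs hour 12 to 12 + 7 = hour 19.
All tasks are finished once the last one completes. Finish times: Venue access at 6, Stage build at 7, AV cabling at 11, Seating layout at 14, Registration desk setup at 16, Signage placement at 12, Catering setup at 19. The latest is hour 19.

19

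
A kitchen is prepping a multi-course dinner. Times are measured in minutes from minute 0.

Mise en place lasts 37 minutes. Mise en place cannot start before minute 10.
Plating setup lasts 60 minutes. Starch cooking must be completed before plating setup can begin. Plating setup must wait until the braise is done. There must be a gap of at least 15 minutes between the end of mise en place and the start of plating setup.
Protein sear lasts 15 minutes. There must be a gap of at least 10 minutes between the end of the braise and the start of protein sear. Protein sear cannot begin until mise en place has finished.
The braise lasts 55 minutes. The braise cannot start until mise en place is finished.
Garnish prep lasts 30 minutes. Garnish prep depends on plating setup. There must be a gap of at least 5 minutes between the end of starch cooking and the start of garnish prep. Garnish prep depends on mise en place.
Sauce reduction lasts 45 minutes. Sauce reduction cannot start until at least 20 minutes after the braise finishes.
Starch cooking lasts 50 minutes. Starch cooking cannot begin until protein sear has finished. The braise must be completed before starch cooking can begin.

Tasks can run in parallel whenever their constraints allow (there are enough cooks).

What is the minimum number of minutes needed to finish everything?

Mise en place waits on its own release at minute 10, so it starts at minute 10 and finishes at 10 + 37 = minute 47.
The braise cannot begin until mise en place (finishes minute 47). It runs from minute 47 to 47 + 55 = minute 102.
Sauce reduction waits on the braise (finishes minute 102, plus 20-minute gap → minute 122), so it starts at minute 122 and finishes at 122 + 45 = minute 167.
Protein sear cannot start until the braise (finishes minute 102, plus 10-minute gap → minute 112); mise en place (finishes minute 47). The controlling bound is minute 112, so protein sear finishes at 112 + 15 = minute 127.
For starch cooking: protein sear (finishes minute 127); the braise (finishes minute 102). Taking the maximum gives a start of minute 127, and it finishes at 127 + 50 = minute 177.
For plating setup: starch cooking (finishes minute 177); the braise (finishes minute 102); mise en place (finishes minute 47, plus 15-minute gap → minute 62). Taking the maximum gives a start of minute 177, and it finishes at 177 + 60 = minute 237.
Garnish prep needs all of plating setup (finishes minute 237); starch cooking (finishes minute 177, plus 5-minute gap → minute 182); mise en place (finishes minute 47). That puts its earliest start at minute 237; it finishes at 237 + 30 = minute 267.
All tasks are finished once the last one completes. Finish times: Mise en place at 47, The braise at 102, Protein sear at 127, Sauce reduction at 167, Starch cooking at 177, Plating setup at 237, Garnish prep at 267. The latest is minute 267.

267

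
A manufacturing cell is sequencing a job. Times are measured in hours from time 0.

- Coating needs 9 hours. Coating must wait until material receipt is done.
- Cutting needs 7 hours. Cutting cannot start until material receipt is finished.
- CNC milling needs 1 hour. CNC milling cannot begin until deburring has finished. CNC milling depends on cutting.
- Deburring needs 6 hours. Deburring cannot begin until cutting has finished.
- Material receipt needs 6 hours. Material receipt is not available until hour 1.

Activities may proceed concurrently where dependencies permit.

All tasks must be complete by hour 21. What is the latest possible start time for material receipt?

To finish by hour 21, CNC milling (duration 1) must start no later than hour 20.
Deburring has to be done before CNC milling (must start by hour 20). That means finishing by hour 20, i.e. starting by 20 − 6 = hour 14.
Cutting feeds deburring (must start by hour 14); CNC milling (must start by hour 20). Taking the minimum, cutting must finish by hour 14 and start by 14 − 7 = hour 7.
Coating has no dependents, so it just needs to finish by hour 21. Starting by 21 − 9 = hour 12 achieves that.
Material receipt must finish in time for cutting (must start by hour 7); coating (must start by hour 12). The tightest is hour 7, so material receipt must start by 7 − 6 = hour 1.

1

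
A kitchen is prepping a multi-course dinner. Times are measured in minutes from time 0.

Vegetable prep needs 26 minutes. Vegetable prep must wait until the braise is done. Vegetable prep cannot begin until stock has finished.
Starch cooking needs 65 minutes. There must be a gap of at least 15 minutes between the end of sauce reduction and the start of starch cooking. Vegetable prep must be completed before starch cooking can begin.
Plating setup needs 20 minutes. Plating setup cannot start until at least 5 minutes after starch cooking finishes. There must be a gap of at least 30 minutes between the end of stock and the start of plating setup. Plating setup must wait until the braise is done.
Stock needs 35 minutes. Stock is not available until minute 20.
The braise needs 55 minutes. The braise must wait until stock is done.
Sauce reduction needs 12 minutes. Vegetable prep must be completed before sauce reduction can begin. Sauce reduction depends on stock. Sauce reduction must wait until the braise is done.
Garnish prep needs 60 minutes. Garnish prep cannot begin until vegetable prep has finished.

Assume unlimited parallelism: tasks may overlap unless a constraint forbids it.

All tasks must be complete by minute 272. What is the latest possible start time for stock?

Plating setup must finish by minute 272; it takes 20 minutes, so it must start by 272 − 20 = minute 252.
Starch cooking has to be done before plating setup (must start by minute 252, minus 5-minute gap → minute 247). That means finishing by minute 247, i.e. starting by 247 − 65 = minute 182.
Sauce reduction must finish before starch cooking (must start by minute 182, minus 15-minute gap → minute 167). With a 12-minute duration, sauce reduction must start by 167 − 12 = minute 155.
Nothing follows garnish prep; the deadline of minute 272 is its only limit. It must start by 272 − 60 = minute 212.
Vegetable prep feeds sauce reduction (must start by minute 155); starch cooking (must start by minute 182); garnish prep (must start by minute 212). Taking the minimum, vegetable prep must finish by minute 155 and start by 155 − 26 = minute 129.
The braise feeds vegetable prep (must start by minute 129); sauce reduction (must start by minute 155); plating setup (must start by minute 252). Taking the minimum, the braise must finish by minute 129 and start by 129 − 55 = minute 74.
For stock: the braise (must start by minute 74); vegetable prep (must start by minute 129); sauce reduction (must start by minute 155); plating setup (must start by minute 252, minus 30-minute gap → minute 222). The most restrictive is minute 74; with a 35-minute duration, stock must start by minute 39.

39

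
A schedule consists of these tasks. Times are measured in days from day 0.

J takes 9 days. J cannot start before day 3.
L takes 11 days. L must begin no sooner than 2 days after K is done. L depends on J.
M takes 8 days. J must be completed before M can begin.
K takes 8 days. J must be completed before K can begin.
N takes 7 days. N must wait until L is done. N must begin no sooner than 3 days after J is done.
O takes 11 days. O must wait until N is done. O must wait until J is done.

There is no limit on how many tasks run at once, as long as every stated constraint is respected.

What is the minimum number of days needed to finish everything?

J cannot begin until its own release at day 3. It runs from day 3 to 3 + 9 = day 12.
M cannot begin until J (finishes day 12). It runs from day 12 to 12 + 8 = day 20.
K waits on J (finishes day 12), so it starts at day 12 and finishes at 12 + 8 = day 20.
L needs all of K (finishes day 20, plus 2-day gap → day 22); J (finishes day 12). That puts its earliest start at day 22; it finishes at 22 + 11 = day 33.
For N: L (finishes day 33); J (finishes day 12, plus 3-day gap → day 15). Taking the maximum gives a start of day 33, and it finishes at 33 + 7 = day 40.
O cannot start until N (finishes day 40); J (finishes day 12). The controlling bound is day 40, so O finishes at 40 + 11 = day 51.
All tasks are finished once the last one completes. Finish times: J at 12, K at 20, L at 33, M at 20, N at 40, O at 51. The latest is day 51.

51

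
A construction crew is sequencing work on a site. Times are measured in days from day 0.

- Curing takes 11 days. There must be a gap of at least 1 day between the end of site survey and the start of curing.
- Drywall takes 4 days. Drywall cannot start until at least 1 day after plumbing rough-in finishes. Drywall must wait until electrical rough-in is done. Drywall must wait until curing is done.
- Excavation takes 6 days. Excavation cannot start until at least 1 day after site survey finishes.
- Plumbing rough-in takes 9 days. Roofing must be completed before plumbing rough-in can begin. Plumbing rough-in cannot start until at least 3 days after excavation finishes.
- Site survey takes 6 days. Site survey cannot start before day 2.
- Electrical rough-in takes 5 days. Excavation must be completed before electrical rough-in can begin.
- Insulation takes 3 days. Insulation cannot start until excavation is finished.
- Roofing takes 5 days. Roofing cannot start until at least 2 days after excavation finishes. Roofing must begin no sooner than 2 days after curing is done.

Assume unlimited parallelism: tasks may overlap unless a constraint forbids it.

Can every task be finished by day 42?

Site survey cannot begin until its own release at day 2. It runs from day 2 to 2 + 6 = day 8.
After site survey (finishes day 8, plus 1-day gap → day 9), curing can start at day 9 and finishes at day 20.
After site survey (finishes day 8, plus 1-day gap → day 9), excavation can start at day 9 and finishes at day 15.
After excavation (finishes day 15), insulation can start at day 15 and finishes at day 18.
Electrical rough-in waits on excavation (finishes day 15), so it starts at day 15 and finishes at 15 + 5 = day 20.
Roofing needs all of excavation (finishes day 15, plus 2-day gap → day 17); curing (finishes day 20, plus 2-day gap → day 22). That puts its earliest start at day 22; it finishes at 22 + 5 = day 27.
Plumbing rough-in has to wait for roofing (finishes day 27); excavation (finishes day 15, plus 3-day gap → day 18). The latest of these is day 27, so plumbing rough-in runs day 27 to 27 + 9 = day 36.
Drywall cannot start until plumbing rough-in (finishes day 36, plus 1-day gap → day 37); electrical rough-in (finishes day 20); curing (finishes day 20). The controlling bound is day 37, so drywall finishes at 37 + 4 = day 41.
Every task is finished by day 41, which is no later than the deadline of 42, so the schedule is feasible.

Yes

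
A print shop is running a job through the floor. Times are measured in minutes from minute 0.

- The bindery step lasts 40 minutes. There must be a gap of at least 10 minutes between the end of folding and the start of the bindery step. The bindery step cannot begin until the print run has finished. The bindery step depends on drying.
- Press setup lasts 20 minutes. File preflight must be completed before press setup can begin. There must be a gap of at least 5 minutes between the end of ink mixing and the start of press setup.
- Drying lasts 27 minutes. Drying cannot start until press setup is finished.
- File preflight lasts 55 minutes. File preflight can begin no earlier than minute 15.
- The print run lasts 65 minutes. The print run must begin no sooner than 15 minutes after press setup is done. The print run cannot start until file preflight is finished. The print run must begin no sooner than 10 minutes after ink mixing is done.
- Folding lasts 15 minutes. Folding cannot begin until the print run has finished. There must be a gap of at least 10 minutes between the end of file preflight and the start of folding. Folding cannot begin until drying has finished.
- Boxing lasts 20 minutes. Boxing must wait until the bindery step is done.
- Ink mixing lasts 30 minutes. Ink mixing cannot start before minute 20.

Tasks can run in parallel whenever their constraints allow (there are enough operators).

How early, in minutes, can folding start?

After its own release at minute 20, ink mixing can start at minute 20 and finishes at minute 50.
File preflight cannot begin until its own release at minute 15. It runs from minute 15 to 15 + 55 = minute 70.
Press setup needs all of file preflight (finishes minute 70); ink mixing (finishes minute 50, plus 5-minute gap → minute 55). That puts its earliest start at minute 70; it finishes at 70 + 20 = minute 90.
Drying waits on press setup (finishes minute 90), so it starts at minute 90 and finishes at 90 + 27 = minute 117.
For the print run: press setup (finishes minute 90, plus 15-minute gap → minute 105); file preflight (finishes minute 70); ink mixing (finishes minute 50, plus 10-minute gap → minute 60). Taking the maximum gives a start of minute 105, and it finishes at 105 + 65 = minute 170.
Folding waits on the print run (finishes minute 170); file preflight (finishes minute 70, plus 10-minute gap → minute 80); drying (finishes minute 117). The latest of these is minute 170, which is the earliest folding can start.

170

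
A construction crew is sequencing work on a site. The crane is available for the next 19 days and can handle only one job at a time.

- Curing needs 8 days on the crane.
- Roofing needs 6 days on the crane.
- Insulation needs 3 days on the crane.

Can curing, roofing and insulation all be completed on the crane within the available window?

Yes

Running back to back, the jobs need 8 + 6 + 3 = 17 days on the crane.
Since 17 ≤ 19, they fit within the window.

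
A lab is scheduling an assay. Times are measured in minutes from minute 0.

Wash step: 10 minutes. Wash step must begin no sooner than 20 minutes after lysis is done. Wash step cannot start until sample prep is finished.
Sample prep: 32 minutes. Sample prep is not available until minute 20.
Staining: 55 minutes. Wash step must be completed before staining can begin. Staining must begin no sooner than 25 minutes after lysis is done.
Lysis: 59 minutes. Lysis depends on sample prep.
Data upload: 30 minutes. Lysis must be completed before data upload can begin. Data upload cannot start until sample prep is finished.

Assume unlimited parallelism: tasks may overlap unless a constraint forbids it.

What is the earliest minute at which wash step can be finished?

After its own release at minute 20, sample prep can start at minute 20 and finishes at minute 52.
Lysis waits on sample prep (finishes minute 52), so it starts at minute 52 and finishes at 52 + 59 = minute 111.
Wash step has to wait for lysis (finishes minute 111, plus 20-minute gap → minute 131); sample prep (finishes minute 52). The latest of these is minute 131, so wash step runs minute 131 to 131 + 10 = minute 141.

141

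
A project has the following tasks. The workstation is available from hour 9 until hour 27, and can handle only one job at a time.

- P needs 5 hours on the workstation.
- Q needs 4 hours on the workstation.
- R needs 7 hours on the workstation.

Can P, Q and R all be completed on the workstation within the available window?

The workstation window is 27 − 9 = 18 hours.
Running back to back, the jobs need 5 + 4 + 7 = 16 hours on the workstation.
Since 16 ≤ 18, they fit within the window.

Yes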